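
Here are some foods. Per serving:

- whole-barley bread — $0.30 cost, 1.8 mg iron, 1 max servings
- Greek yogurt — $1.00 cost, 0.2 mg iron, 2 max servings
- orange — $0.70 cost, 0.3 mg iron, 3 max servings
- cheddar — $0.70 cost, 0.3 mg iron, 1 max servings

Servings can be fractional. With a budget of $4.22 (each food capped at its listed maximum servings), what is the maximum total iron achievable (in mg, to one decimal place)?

3.2 mg

Iron per dollar: whole-barley bread 6, orange 0.4286, cheddar 0.4286, Greek yogurt 0.2.
Take 1 serving of whole-barley bread: spends $0.30, +1.8 mg iron (running total 1.8 mg).
Take 3 servings of orange: spends $2.10, +0.9 mg iron (running total 2.7 mg).
Take 1 serving of cheddar: spends $0.70, +0.3 mg iron (running total 3.0 mg).
Take 1.12 servings of Greek yogurt: spends $1.12, +0.2 mg iron (running total 3.2 mg).
Greedy by best ratio exhausts the cost allowance optimally: 3.2 mg.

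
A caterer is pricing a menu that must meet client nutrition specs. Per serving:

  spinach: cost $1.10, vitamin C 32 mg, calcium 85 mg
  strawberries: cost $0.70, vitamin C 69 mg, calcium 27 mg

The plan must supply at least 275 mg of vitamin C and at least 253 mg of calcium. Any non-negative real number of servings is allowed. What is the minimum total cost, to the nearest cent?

$4.35

Check every corner: each single food scaled to meet both minima, and each pair solved so both constraints bind.
spinach only: max(275/32, 253/85) = 8.594 servings → $9.45.
strawberries only: max(275/69, 253/27) = 9.37 servings → $6.56.
spinach + strawberries with both tight: 2.006 servings and 3.055 servings → $4.35.
So the least-cost plan costs $4.35.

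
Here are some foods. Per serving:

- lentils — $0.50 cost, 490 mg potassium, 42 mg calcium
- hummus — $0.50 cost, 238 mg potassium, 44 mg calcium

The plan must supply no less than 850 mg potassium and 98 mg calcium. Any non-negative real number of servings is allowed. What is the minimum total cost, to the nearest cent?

$1.14

Check every corner: each single food scaled to meet both minima, and each pair solved so both constraints bind.
lentils only: max(850/490, 98/42) = 2.333 servings → $1.17.
hummus only: max(850/238, 98/44) = 3.571 servings → $1.79.
lentils + hummus with both tight: 1.217 servings and 1.065 servings → $1.14.
Cheapest feasible corner: $1.14.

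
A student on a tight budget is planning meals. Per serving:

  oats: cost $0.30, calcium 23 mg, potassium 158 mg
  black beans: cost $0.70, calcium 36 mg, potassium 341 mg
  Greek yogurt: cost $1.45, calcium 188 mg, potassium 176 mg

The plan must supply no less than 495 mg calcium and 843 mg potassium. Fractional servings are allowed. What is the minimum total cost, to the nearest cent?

$4.16

Check every corner: each single food scaled to meet both minima, and each pair solved so both constraints bind.
oats only: max(495/23, 843/158) = 21.52 servings → $6.46.
black beans only: max(495/36, 843/341) = 13.75 servings → $9.62.
Greek yogurt only: max(495/188, 843/176) = 4.79 servings → $6.95.
oats + black beans: intersection lies outside the first quadrant.
oats + Greek yogurt with both tight: 2.782 servings and 2.293 servings → $4.16.
black beans + Greek yogurt with both tight: 1.235 servings and 2.396 servings → $4.34.
So the least-cost plan costs $4.16.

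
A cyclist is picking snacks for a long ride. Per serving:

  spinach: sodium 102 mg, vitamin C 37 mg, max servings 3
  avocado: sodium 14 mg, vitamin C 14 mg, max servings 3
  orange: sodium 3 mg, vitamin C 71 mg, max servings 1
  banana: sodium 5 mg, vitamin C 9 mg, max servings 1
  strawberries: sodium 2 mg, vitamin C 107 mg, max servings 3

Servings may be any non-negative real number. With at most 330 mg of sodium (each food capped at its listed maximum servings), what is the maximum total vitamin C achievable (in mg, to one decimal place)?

542.4 mg

Vitamin C per mg sodium: strawberries 53.5, orange 23.67, banana 1.8, avocado 1, spinach 0.3627.
Take 3 servings of strawberries: uses 6 mg sodium, +321.0 mg vitamin C (running total 321.0 mg).
Take 1 serving of orange: uses 3 mg sodium, +71.0 mg vitamin C (running total 392.0 mg).
Take 1 serving of banana: uses 5 mg sodium, +9.0 mg vitamin C (running total 401.0 mg).
Take 3 servings of avocado: uses 42 mg sodium, +42.0 mg vitamin C (running total 443.0 mg).
Take 2.686 servings of spinach: uses 274 mg sodium, +99.4 mg vitamin C (running total 542.4 mg).
Filling greedily by vitamin C-per-mg sodium is optimal for one linear limit, giving 542.4 mg.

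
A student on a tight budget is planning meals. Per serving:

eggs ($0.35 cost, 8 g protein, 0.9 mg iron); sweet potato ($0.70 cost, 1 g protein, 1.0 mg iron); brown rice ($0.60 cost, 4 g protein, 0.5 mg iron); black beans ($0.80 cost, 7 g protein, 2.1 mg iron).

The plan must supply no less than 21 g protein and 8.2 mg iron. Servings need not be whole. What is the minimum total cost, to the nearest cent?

$3.12

This is a tiny linear program; its minimum lies at a vertex of the feasible set. List the vertices and price them.
eggs only: max(21/8, 8.2/0.9) = 9.111 servings → $3.19.
sweet potato only: max(21/1, 8.2/1.0) = 21 servings → $14.70.
brown rice only: max(21/4, 8.2/0.5) = 16.4 servings → $9.84.
black beans only: max(21/7, 8.2/2.1) = 3.905 servings → $3.12.
eggs + sweet potato with both tight: 1.803 servings and 6.577 servings → $5.24.
eggs + brown rice with both targets exact would need a negative amount; discard.
eggs + black beans: intersection lies outside the first quadrant.
sweet potato + brown rice with both tight: 6.371 servings and 3.657 servings → $6.65.
sweet potato + black beans with both tight: 2.714 servings and 2.612 servings → $3.99.
brown rice + black beans: the both-tight solution has a negative serving — not a feasible corner.
So the least-cost plan costs $3.12.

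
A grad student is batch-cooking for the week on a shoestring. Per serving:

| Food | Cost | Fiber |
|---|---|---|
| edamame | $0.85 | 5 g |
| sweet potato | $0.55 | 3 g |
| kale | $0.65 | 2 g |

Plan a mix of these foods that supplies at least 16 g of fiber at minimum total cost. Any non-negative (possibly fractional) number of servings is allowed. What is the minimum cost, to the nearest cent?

$2.72

Cost per g of fiber: edamame $0.1700, sweet potato $0.1833, kale $0.3250.
With no serving limits, use only edamame: 16 g / 5 g = 3.2 servings × $0.85 = $2.72.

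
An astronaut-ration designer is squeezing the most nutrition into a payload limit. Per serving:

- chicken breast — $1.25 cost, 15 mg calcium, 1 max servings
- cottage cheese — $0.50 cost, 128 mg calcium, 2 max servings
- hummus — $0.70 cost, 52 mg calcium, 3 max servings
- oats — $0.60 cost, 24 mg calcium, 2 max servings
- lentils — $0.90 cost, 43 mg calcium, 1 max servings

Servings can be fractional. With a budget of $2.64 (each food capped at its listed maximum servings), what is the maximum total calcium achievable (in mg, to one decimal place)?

377.8 mg

Calcium per dollar: cottage cheese 256, hummus 74.29, lentils 47.78, oats 40, chicken breast 12.
Take 2 servings of cottage cheese: spends $1.00, +256.0 mg calcium (running total 256.0 mg).
Take 2.343 servings of hummus: spends $1.64, +121.8 mg calcium (running total 377.8 mg).
Filling greedily by calcium-per-dollar is optimal for one linear limit, giving 377.8 mg.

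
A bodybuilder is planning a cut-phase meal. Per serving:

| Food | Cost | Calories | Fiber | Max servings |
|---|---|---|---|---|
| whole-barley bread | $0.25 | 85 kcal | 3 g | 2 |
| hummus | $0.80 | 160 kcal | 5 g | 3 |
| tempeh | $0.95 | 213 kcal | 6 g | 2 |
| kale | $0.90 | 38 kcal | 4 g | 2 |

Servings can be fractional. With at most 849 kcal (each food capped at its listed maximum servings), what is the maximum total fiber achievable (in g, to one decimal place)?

Fiber per kcal: kale 0.1053, whole-barley bread 0.03529, hummus 0.03125, tempeh 0.02817.
Take 2 servings of kale: uses 76 kcal, +8.0 g fiber (running total 8.0 g).
Take 2 servings of whole-barley bread: uses 170 kcal, +6.0 g fiber (running total 14.0 g).
Take 3 servings of hummus: uses 480 kcal, +15.0 g fiber (running total 29.0 g).
Take 0.5775 servings of tempeh: uses 123 kcal, +3.5 g fiber (running total 32.5 g).
Greedy by best ratio exhausts the calories allowance optimally: 32.5 g.

32.5 g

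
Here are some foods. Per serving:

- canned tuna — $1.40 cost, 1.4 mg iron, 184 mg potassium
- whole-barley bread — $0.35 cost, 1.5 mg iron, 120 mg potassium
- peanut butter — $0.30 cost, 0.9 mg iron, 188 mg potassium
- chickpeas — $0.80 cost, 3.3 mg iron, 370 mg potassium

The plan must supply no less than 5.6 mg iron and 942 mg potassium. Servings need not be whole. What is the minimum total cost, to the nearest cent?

canned tuna only: max(5.6/1.4, 942/184) = 5.12 servings → $7.17.
whole-barley bread only: max(5.6/1.5, 942/120) = 7.85 servings → $2.75.
peanut butter only: max(5.6/0.9, 942/188) = 6.222 servings → $1.87.
chickpeas only: max(5.6/3.3, 942/370) = 2.546 servings → $2.04.
canned tuna + whole-barley bread: the both-tight solution has a negative serving — not a feasible corner.
canned tuna + peanut butter with both tight: 2.1 servings and 2.955 servings → $3.83.
canned tuna + chickpeas: intersection lies outside the first quadrant.
whole-barley bread + peanut butter with both tight: 1.178 servings and 4.259 servings → $1.69.
whole-barley bread + chickpeas: intersection lies outside the first quadrant.
peanut butter + chickpeas with both tight: 3.607 servings and 0.7133 servings → $1.65.
So the least-cost plan costs $1.65.

$1.65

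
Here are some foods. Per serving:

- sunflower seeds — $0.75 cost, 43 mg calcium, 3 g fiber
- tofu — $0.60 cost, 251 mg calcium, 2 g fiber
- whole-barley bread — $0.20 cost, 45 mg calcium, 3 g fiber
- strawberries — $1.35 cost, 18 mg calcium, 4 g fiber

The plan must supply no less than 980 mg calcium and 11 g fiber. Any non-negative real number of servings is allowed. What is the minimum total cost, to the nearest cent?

For a min-cost LP with two ≥-constraints, a basic feasible solution has at most two positive variables.
sunflower seeds only: max(980/43, 11/3) = 22.79 servings → $17.09.
tofu only: max(980/251, 11/2) = 5.5 servings → $3.30.
whole-barley bread only: max(980/45, 11/3) = 21.78 servings → $4.36.
strawberries only: max(980/18, 11/4) = 54.44 servings → $73.50.
sunflower seeds + tofu with both tight: 1.201 servings and 3.699 servings → $3.12.
sunflower seeds + whole-barley bread: intersection lies outside the first quadrant.
sunflower seeds + strawberries: intersection lies outside the first quadrant.
tofu + whole-barley bread with both tight: 3.688 servings and 1.208 servings → $2.45.
tofu + strawberries with both tight: 3.845 servings and 0.8275 servings → $3.42.
whole-barley bread + strawberries with both targets exact would need a negative amount; discard.
So the least-cost plan costs $2.45.

$2.45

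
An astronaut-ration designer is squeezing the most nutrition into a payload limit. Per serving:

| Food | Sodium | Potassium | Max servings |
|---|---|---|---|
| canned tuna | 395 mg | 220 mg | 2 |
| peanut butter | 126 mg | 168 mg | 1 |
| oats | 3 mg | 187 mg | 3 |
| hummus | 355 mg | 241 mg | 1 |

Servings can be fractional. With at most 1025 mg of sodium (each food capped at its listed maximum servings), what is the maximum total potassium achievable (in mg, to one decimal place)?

Potassium per mg sodium: oats 62.33, peanut butter 1.333, hummus 0.6789, canned tuna 0.557.
Take 3 servings of oats: uses 9 mg sodium, +561.0 mg potassium (running total 561.0 mg).
Take 1 serving of peanut butter: uses 126 mg sodium, +168.0 mg potassium (running total 729.0 mg).
Take 1 serving of hummus: uses 355 mg sodium, +241.0 mg potassium (running total 970.0 mg).
Take 1.354 servings of canned tuna: uses 535 mg sodium, +298.0 mg potassium (running total 1268.0 mg).
Filling greedily by potassium-per-mg sodium is optimal for one linear limit, giving 1268.0 mg.

1268.0 mg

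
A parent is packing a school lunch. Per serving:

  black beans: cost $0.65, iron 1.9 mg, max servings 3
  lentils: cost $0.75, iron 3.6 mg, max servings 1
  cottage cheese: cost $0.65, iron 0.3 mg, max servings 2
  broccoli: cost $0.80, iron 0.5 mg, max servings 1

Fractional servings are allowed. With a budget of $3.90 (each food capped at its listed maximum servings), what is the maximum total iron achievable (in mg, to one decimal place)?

10.0 mg

Iron per dollar: lentils 4.8, black beans 2.923, broccoli 0.625, cottage cheese 0.4615.
Take 1 serving of lentils: spends $0.75, +3.6 mg iron (running total 3.6 mg).
Take 3 servings of black beans: spends $1.95, +5.7 mg iron (running total 9.3 mg).
Take 1 serving of broccoli: spends $0.80, +0.5 mg iron (running total 9.8 mg).
Take 0.6154 servings of cottage cheese: spends $0.40, +0.2 mg iron (running total 10.0 mg).
Filling greedily by iron-per-dollar is optimal for one linear limit, giving 10.0 mg.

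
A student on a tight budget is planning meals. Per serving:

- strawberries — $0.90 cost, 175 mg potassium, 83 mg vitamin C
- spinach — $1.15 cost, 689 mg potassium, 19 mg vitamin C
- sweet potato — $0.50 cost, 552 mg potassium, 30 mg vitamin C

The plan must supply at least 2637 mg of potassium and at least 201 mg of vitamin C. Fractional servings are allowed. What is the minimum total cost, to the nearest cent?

$2.97

For a min-cost LP with two ≥-constraints, a basic feasible solution has at most two positive variables.
strawberries only: max(2637/175, 201/83) = 15.07 servings → $13.56.
spinach only: max(2637/689, 201/19) = 10.58 servings → $12.17.
sweet potato only: max(2637/552, 201/30) = 6.7 servings → $3.35.
strawberries + spinach with both tight: 1.641 servings and 3.41 servings → $5.40.
strawberries + sweet potato with both tight: 0.7849 servings and 4.528 servings → $2.97.
spinach + sweet potato: intersection lies outside the first quadrant.
The minimum over all feasible corners is $2.97.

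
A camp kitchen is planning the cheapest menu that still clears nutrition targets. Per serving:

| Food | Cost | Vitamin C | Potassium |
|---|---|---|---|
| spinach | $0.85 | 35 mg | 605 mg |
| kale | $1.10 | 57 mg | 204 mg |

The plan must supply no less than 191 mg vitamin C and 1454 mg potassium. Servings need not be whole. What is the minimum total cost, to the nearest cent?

$3.97

Compare the cost at each extreme point of the feasible region.
spinach only: max(191/35, 1454/605) = 5.457 servings → $4.64.
kale only: max(191/57, 1454/204) = 7.127 servings → $7.84.
spinach + kale with both tight: 1.606 servings and 2.365 servings → $3.97.
Cheapest feasible corner: $3.97.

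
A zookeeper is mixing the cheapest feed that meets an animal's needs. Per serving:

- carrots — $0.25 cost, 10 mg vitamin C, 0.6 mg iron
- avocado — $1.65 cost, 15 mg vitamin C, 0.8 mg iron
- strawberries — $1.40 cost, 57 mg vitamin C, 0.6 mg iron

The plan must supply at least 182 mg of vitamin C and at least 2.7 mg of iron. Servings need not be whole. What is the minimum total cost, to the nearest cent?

Compare the cost at each extreme point of the feasible region.
carrots only: max(182/10, 2.7/0.6) = 18.2 servings → $4.55.
avocado only: max(182/15, 2.7/0.8) = 12.13 servings → $20.02.
strawberries only: max(182/57, 2.7/0.6) = 4.5 servings → $6.30.
carrots + avocado with both targets exact would need a negative amount; discard.
carrots + strawberries with both tight: 1.585 servings and 2.915 servings → $4.48.
avocado + strawberries with both tight: 1.221 servings and 2.872 servings → $6.04.
Cheapest feasible corner: $4.48.

$4.48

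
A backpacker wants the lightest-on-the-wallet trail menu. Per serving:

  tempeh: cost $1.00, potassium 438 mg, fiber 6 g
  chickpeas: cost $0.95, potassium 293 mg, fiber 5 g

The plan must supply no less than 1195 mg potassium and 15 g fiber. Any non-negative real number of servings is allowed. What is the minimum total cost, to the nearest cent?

$2.73

An LP optimum is at a vertex; with two nutrient constraints at most two foods are used. Check each candidate.
tempeh only: max(1195/438, 15/6) = 2.728 servings → $2.73.
chickpeas only: max(1195/293, 15/5) = 4.078 servings → $3.87.
tempeh + chickpeas with both targets exact would need a negative amount; discard.
The minimum over all feasible corners is $2.73.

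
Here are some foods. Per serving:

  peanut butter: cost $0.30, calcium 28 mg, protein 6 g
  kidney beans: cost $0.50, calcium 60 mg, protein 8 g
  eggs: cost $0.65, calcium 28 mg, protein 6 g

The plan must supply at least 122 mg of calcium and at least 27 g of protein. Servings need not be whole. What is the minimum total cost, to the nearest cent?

A basic optimal solution has at most two foods positive. Try each food alone and each pair with both targets met exactly.
peanut butter only: max(122/28, 27/6) = 4.5 servings → $1.35.
kidney beans only: max(122/60, 27/8) = 3.375 servings → $1.69.
eggs only: max(122/28, 27/6) = 4.5 servings → $2.92.
peanut butter + kidney beans with both targets exact would need a negative amount; discard.
peanut butter + eggs (both tight): parallel constraints — no distinct corner.
kidney beans + eggs: intersection lies outside the first quadrant.
Cheapest feasible corner: $1.35.

$1.35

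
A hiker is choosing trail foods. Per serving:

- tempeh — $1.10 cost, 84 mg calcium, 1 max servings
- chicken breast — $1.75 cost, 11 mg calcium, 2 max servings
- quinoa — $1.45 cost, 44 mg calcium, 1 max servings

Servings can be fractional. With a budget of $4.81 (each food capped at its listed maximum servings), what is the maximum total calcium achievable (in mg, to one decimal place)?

Calcium per dollar: tempeh 76.36, quinoa 30.34, chicken breast 6.286.
Take 1 serving of tempeh: spends $1.10, +84.0 mg calcium (running total 84.0 mg).
Take 1 serving of quinoa: spends $1.45, +44.0 mg calcium (running total 128.0 mg).
Take 1.291 servings of chicken breast: spends $2.26, +14.2 mg calcium (running total 142.2 mg).
Greedy by best ratio exhausts the cost allowance optimally: 142.2 mg.

142.2 mg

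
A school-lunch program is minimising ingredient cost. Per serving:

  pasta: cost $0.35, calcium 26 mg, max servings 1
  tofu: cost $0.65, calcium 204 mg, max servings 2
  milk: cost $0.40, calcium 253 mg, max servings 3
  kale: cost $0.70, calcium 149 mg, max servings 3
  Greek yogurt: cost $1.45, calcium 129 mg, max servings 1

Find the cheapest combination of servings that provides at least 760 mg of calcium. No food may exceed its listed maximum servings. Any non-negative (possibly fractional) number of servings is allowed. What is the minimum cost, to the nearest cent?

$1.20

Cost per mg of calcium: milk $0.0016, tofu $0.0032, kale $0.0047, Greek yogurt $0.0112, pasta $0.0135.
Take 3 servings of milk: +759.0 mg calcium for $1.20 (total $1.20, still need 1.0 mg).
Take 0.004902 servings of tofu: +1.0 mg calcium for $0.00 (total $1.20, still need 0.0 mg).
Greedy by cheapest-per-mg is optimal for a single linear constraint, so the minimum cost is $1.20.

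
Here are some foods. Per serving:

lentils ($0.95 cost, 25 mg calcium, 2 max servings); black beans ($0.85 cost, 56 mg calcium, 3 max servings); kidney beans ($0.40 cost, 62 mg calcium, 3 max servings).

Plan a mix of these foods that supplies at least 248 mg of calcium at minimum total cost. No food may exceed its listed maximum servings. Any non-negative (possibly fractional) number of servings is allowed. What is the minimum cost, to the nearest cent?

$2.14

Cost per mg of calcium: kidney beans $0.0065, black beans $0.0152, lentils $0.0380.
Take 3 servings of kidney beans: +186.0 mg calcium for $1.20 (total $1.20, still need 62.0 mg).
Take 1.107 servings of black beans: +62.0 mg calcium for $0.94 (total $2.14, still need 0.0 mg).
Filling from the cheapest source first is optimal under one linear minimum: $2.14.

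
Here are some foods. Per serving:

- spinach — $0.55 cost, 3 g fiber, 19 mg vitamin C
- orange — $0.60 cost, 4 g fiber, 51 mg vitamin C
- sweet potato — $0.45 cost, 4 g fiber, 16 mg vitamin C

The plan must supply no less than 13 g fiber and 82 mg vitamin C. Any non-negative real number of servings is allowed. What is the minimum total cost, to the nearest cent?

An LP optimum is at a vertex; with two nutrient constraints at most two foods are used. Check each candidate.
spinach only: max(13/3, 82/19) = 4.333 servings → $2.38.
orange only: max(13/4, 82/51) = 3.25 servings → $1.95.
sweet potato only: max(13/4, 82/16) = 5.125 servings → $2.31.
spinach + orange with both targets exact would need a negative amount; discard.
spinach + sweet potato with both tight: 4.286 servings and 0.03571 servings → $2.37.
orange + sweet potato with both tight: 0.8571 servings and 2.393 servings → $1.59.
The minimum over all feasible corners is $1.59.

$1.59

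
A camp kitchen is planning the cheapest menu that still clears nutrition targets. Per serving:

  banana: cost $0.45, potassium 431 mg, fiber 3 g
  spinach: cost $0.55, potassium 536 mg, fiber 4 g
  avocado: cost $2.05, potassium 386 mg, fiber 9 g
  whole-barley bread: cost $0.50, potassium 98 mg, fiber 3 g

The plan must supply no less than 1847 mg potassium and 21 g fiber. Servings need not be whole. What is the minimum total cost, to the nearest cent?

banana only: max(1847/431, 21/3) = 7 servings → $3.15.
spinach only: max(1847/536, 21/4) = 5.25 servings → $2.89.
avocado only: max(1847/386, 21/9) = 4.785 servings → $9.81.
whole-barley bread only: max(1847/98, 21/3) = 18.85 servings → $9.42.
banana + spinach: intersection lies outside the first quadrant.
banana + avocado with both tight: 3.13 servings and 1.29 servings → $4.05.
banana + whole-barley bread with both tight: 3.486 servings and 3.514 servings → $3.33.
spinach + avocado with both tight: 2.597 servings and 1.179 servings → $3.85.
spinach + whole-barley bread with both tight: 2.864 servings and 3.181 servings → $3.17.
avocado + whole-barley bread: the both-tight solution has a negative serving — not a feasible corner.
Cheapest feasible corner: $2.89.

$2.89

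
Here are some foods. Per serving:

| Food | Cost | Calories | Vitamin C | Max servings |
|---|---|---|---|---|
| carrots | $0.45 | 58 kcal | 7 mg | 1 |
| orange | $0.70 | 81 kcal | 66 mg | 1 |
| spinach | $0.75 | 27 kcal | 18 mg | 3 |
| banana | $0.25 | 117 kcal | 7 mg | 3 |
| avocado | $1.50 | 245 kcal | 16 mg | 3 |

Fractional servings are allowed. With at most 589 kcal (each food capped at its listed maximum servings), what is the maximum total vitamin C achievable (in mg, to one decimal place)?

Vitamin C per kcal: orange 0.8148, spinach 0.6667, carrots 0.1207, avocado 0.06531, banana 0.05983.
Take 1 serving of orange: uses 81 kcal, +66.0 mg vitamin C (running total 66.0 mg).
Take 3 servings of spinach: uses 81 kcal, +54.0 mg vitamin C (running total 120.0 mg).
Take 1 serving of carrots: uses 58 kcal, +7.0 mg vitamin C (running total 127.0 mg).
Take 1.506 servings of avocado: uses 369 kcal, +24.1 mg vitamin C (running total 151.1 mg).
Greedy by best ratio exhausts the calories allowance optimally: 151.1 mg.

151.1 mg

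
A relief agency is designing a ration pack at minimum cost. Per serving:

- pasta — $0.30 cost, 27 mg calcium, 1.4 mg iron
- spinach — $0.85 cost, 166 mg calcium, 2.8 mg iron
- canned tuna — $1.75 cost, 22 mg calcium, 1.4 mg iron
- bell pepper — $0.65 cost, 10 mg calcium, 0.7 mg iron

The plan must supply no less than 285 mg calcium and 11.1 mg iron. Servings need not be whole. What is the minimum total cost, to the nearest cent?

Compare the cost at each extreme point of the feasible region.
pasta only: max(285/27, 11.1/1.4) = 10.56 servings → $3.17.
spinach only: max(285/166, 11.1/2.8) = 3.964 servings → $3.37.
canned tuna only: max(285/22, 11.1/1.4) = 12.95 servings → $22.67.
bell pepper only: max(285/10, 11.1/0.7) = 28.5 servings → $18.52.
pasta + spinach with both tight: 6.662 servings and 0.6333 servings → $2.54.
pasta + canned tuna: intersection lies outside the first quadrant.
pasta + bell pepper: intersection lies outside the first quadrant.
spinach + canned tuna with both tight: 0.9063 servings and 6.116 servings → $11.47.
spinach + bell pepper with both tight: 1.003 servings and 11.84 servings → $8.55.
canned tuna + bell pepper: the both-tight solution has a negative serving — not a feasible corner.
Cheapest feasible corner: $2.54.

$2.54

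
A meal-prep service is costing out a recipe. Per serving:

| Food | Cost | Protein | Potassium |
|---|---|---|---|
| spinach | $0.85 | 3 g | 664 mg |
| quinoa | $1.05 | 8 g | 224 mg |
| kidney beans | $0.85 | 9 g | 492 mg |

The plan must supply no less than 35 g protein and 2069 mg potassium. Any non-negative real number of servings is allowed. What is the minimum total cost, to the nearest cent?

Compare the cost at each extreme point of the feasible region.
spinach only: max(35/3, 2069/664) = 11.67 servings → $9.92.
quinoa only: max(35/8, 2069/224) = 9.237 servings → $9.70.
kidney beans only: max(35/9, 2069/492) = 4.205 servings → $3.57.
spinach + quinoa with both tight: 1.878 servings and 3.671 servings → $5.45.
spinach + kidney beans with both tight: 0.3113 servings and 3.785 servings → $3.48.
quinoa + kidney beans: intersection lies outside the first quadrant.
So the least-cost plan costs $3.48.

$3.48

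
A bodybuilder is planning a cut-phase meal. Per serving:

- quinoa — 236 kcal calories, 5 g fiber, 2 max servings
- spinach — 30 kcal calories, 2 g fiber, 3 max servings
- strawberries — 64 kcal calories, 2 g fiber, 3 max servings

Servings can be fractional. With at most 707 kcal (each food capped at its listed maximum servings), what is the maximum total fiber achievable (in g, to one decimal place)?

21.0 g

Fiber per kcal: spinach 0.06667, strawberries 0.03125, quinoa 0.02119.
Take 3 servings of spinach: uses 90 kcal, +6.0 g fiber (running total 6.0 g).
Take 3 servings of strawberries: uses 192 kcal, +6.0 g fiber (running total 12.0 g).
Take 1.801 servings of quinoa: uses 425 kcal, +9.0 g fiber (running total 21.0 g).
Greedy by best ratio exhausts the calories allowance optimally: 21.0 g.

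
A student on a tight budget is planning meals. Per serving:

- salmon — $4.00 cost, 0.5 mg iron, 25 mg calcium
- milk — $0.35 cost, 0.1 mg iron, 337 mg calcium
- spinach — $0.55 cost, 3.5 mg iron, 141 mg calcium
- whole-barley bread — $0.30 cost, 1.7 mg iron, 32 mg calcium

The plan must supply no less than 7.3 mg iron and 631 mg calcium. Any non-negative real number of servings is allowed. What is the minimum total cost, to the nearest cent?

salmon only: max(7.3/0.5, 631/25) = 25.24 servings → $100.96.
milk only: max(7.3/0.1, 631/337) = 73 servings → $25.55.
spinach only: max(7.3/3.5, 631/141) = 4.475 servings → $2.46.
whole-barley bread only: max(7.3/1.7, 631/32) = 19.72 servings → $5.92.
salmon + milk with both tight: 14.44 servings and 0.8012 servings → $58.04.
salmon + spinach with both targets exact would need a negative amount; discard.
salmon + whole-barley bread with both targets exact would need a negative amount; discard.
milk + spinach with both tight: 1.012 servings and 2.057 servings → $1.49.
milk + whole-barley bread with both tight: 1.473 servings and 4.207 servings → $1.78.
spinach + whole-barley bread with both targets exact would need a negative amount; discard.
Cheapest feasible corner: $1.49.

$1.49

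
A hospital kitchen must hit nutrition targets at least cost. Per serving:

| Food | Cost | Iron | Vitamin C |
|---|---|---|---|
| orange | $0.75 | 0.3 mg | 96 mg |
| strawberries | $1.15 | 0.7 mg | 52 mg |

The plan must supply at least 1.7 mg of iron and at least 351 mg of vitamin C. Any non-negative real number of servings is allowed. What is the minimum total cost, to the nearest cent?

$3.58

This is a tiny linear program; its minimum lies at a vertex of the feasible set. List the vertices and price them.
orange only: max(1.7/0.3, 351/96) = 5.667 servings → $4.25.
strawberries only: max(1.7/0.7, 351/52) = 6.75 servings → $7.76.
orange + strawberries with both tight: 3.048 servings and 1.122 servings → $3.58.
Cheapest feasible corner: $3.58.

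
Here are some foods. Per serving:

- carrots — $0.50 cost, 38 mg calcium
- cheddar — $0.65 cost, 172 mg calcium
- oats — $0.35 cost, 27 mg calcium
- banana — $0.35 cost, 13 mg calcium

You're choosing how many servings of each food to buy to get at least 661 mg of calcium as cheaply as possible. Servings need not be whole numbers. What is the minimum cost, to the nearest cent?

Cost per mg of calcium: cheddar $0.0038, oats $0.0130, carrots $0.0132, banana $0.0269.
With no serving limits, use only cheddar: 661 mg / 172 mg = 3.843 servings × $0.65 = $2.50.

$2.50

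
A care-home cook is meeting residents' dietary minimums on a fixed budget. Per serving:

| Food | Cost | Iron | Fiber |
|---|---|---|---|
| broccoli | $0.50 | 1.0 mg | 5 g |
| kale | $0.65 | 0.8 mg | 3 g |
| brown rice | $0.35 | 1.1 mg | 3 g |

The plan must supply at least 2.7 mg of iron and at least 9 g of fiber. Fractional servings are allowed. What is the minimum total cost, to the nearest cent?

$0.99

With two linear requirements the optimum uses one or two foods; enumerate the corners.
broccoli only: max(2.7/1.0, 9/5) = 2.7 servings → $1.35.
kale only: max(2.7/0.8, 9/3) = 3.375 servings → $2.19.
brown rice only: max(2.7/1.1, 9/3) = 3 servings → $1.05.
broccoli + kale: the both-tight solution has a negative serving — not a feasible corner.
broccoli + brown rice with both tight: 0.72 servings and 1.8 servings → $0.99.
kale + brown rice with both tight: 2 servings and 1 serving → $1.65.
The minimum over all feasible corners is $0.99.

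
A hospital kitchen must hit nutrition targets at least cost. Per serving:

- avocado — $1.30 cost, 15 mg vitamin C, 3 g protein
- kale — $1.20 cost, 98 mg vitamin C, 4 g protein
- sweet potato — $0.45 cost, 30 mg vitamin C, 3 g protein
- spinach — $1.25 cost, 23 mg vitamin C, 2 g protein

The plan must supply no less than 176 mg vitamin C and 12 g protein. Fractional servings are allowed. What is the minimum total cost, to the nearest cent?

Check every corner: each single food scaled to meet both minima, and each pair solved so both constraints bind.
avocado only: max(176/15, 12/3) = 11.73 servings → $15.25.
kale only: max(176/98, 12/4) = 3 servings → $3.60.
sweet potato only: max(176/30, 12/3) = 5.867 servings → $2.64.
spinach only: max(176/23, 12/2) = 7.652 servings → $9.57.
avocado + kale with both tight: 2.017 servings and 1.487 servings → $4.41.
avocado + sweet potato: intersection lies outside the first quadrant.
avocado + spinach: the both-tight solution has a negative serving — not a feasible corner.
kale + sweet potato with both tight: 0.9655 servings and 2.713 servings → $2.38.
kale + spinach with both tight: 0.7308 servings and 4.538 servings → $6.55.
sweet potato + spinach with both targets exact would need a negative amount; discard.
So the least-cost plan costs $2.38.

$2.38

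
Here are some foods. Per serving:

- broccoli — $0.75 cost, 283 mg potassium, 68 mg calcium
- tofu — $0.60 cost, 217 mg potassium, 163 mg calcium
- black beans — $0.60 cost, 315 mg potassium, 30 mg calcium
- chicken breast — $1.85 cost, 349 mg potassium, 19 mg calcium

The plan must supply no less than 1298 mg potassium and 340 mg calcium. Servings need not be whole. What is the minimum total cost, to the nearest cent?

$2.76

This is a tiny linear program; its minimum lies at a vertex of the feasible set. List the vertices and price them.
broccoli only: max(1298/283, 340/68) = 5 servings → $3.75.
tofu only: max(1298/217, 340/163) = 5.982 servings → $3.59.
black beans only: max(1298/315, 340/30) = 11.33 servings → $6.80.
chicken breast only: max(1298/349, 340/19) = 17.89 servings → $33.11.
broccoli + tofu with both tight: 4.392 servings and 0.2536 servings → $3.45.
broccoli + black beans: intersection lies outside the first quadrant.
broccoli + chicken breast: the both-tight solution has a negative serving — not a feasible corner.
tofu + black beans with both tight: 1.52 servings and 3.073 servings → $2.76.
tofu + chicken breast with both tight: 1.781 servings and 2.612 servings → $5.90.
black beans + chicken breast: intersection lies outside the first quadrant.
Cheapest feasible corner: $2.76.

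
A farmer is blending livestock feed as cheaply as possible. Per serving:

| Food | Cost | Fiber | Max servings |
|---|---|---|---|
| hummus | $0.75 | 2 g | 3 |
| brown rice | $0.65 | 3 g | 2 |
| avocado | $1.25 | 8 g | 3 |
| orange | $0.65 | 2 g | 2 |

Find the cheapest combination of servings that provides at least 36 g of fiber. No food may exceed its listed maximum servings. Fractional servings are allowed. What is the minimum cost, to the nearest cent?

Cost per g of fiber: avocado $0.1562, brown rice $0.2167, orange $0.3250, hummus $0.3750.
Take 3 servings of avocado: +24.0 g fiber for $3.75 (total $3.75, still need 12.0 g).
Take 2 servings of brown rice: +6.0 g fiber for $1.30 (total $5.05, still need 6.0 g).
Take 2 servings of orange: +4.0 g fiber for $1.30 (total $6.35, still need 2.0 g).
Take 1 serving of hummus: +2.0 g fiber for $0.75 (total $7.10, still need 0.0 g).
Greedy by cheapest-per-g is optimal for a single linear constraint, so the minimum cost is $7.10.

$7.10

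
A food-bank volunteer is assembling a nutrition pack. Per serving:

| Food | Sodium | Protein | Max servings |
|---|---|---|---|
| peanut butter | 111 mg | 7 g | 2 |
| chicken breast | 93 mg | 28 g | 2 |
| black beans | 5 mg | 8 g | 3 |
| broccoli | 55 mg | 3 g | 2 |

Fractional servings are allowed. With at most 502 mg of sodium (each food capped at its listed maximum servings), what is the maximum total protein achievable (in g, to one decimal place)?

Protein per mg sodium: black beans 1.6, chicken breast 0.3011, peanut butter 0.06306, broccoli 0.05455.
Take 3 servings of black beans: uses 15 mg sodium, +24.0 g protein (running total 24.0 g).
Take 2 servings of chicken breast: uses 186 mg sodium, +56.0 g protein (running total 80.0 g).
Take 2 servings of peanut butter: uses 222 mg sodium, +14.0 g protein (running total 94.0 g).
Take 1.436 servings of broccoli: uses 79 mg sodium, +4.3 g protein (running total 98.3 g).
Filling greedily by protein-per-mg sodium is optimal for one linear limit, giving 98.3 g.

98.3 g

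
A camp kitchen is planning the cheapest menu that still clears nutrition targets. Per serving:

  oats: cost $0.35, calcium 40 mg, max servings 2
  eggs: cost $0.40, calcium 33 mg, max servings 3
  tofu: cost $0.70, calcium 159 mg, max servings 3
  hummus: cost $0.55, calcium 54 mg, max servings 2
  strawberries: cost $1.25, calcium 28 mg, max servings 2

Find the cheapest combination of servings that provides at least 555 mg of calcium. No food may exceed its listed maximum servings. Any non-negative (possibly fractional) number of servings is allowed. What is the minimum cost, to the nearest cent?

Cost per mg of calcium: tofu $0.0044, oats $0.0088, hummus $0.0102, eggs $0.0121, strawberries $0.0446.
Take 3 servings of tofu: +477.0 mg calcium for $2.10 (total $2.10, still need 78.0 mg).
Take 1.95 servings of oats: +78.0 mg calcium for $0.68 (total $2.78, still need 0.0 mg).
Filling from the cheapest source first is optimal under one linear minimum: $2.78.

$2.78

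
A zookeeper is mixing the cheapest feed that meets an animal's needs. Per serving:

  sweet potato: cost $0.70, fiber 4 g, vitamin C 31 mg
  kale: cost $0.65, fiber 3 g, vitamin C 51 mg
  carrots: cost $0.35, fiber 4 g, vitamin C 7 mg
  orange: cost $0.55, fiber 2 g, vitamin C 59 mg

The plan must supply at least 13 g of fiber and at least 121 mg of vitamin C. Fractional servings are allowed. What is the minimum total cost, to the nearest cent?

$1.80

This is a tiny linear program; its minimum lies at a vertex of the feasible set. List the vertices and price them.
sweet potato only: max(13/4, 121/31) = 3.903 servings → $2.73.
kale only: max(13/3, 121/51) = 4.333 servings → $2.82.
carrots only: max(13/4, 121/7) = 17.29 servings → $6.05.
orange only: max(13/2, 121/59) = 6.5 servings → $3.58.
sweet potato + kale with both tight: 2.703 servings and 0.7297 servings → $2.37.
sweet potato + carrots: intersection lies outside the first quadrant.
sweet potato + orange with both tight: 3.017 servings and 0.4655 servings → $2.37.
kale + carrots with both tight: 2.148 servings and 1.639 servings → $1.97.
kale + orange with both targets exact would need a negative amount; discard.
carrots + orange with both tight: 2.365 servings and 1.77 servings → $1.80.
So the least-cost plan costs $1.80.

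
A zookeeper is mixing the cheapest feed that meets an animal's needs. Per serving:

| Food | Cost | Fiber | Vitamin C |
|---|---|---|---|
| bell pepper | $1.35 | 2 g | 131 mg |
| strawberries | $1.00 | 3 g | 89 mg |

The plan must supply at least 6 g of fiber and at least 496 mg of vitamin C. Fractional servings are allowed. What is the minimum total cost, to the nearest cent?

$5.11

bell pepper only: max(6/2, 496/131) = 3.786 servings → $5.11.
strawberries only: max(6/3, 496/89) = 5.573 servings → $5.57.
bell pepper + strawberries with both targets exact would need a negative amount; discard.
Cheapest feasible corner: $5.11.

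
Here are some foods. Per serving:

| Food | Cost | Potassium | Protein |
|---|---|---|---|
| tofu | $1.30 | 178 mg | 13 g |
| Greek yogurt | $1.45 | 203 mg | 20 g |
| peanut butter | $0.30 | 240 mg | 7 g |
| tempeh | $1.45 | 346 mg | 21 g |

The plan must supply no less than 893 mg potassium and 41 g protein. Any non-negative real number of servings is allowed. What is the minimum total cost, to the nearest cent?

A basic optimal solution has at most two foods positive. Try each food alone and each pair with both targets met exactly.
tofu only: max(893/178, 41/13) = 5.017 servings → $6.52.
Greek yogurt only: max(893/203, 41/20) = 4.399 servings → $6.38.
peanut butter only: max(893/240, 41/7) = 5.857 servings → $1.76.
tempeh only: max(893/346, 41/21) = 2.581 servings → $3.74.
tofu + Greek yogurt: the both-tight solution has a negative serving — not a feasible corner.
tofu + peanut butter with both tight: 1.915 servings and 2.3 servings → $3.18.
tofu + tempeh with both targets exact would need a negative amount; discard.
Greek yogurt + peanut butter with both tight: 1.062 servings and 2.822 servings → $2.39.
Greek yogurt + tempeh with both targets exact would need a negative amount; discard.
peanut butter + tempeh with both tight: 1.744 servings and 1.371 servings → $2.51.
Cheapest feasible corner: $1.76.

$1.76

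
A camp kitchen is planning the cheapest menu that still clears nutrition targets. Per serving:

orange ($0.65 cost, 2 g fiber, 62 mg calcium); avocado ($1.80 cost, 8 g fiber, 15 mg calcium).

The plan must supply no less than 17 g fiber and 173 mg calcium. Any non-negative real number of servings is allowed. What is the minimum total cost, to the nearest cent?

$4.31

An LP optimum is at a vertex; with two nutrient constraints at most two foods are used. Check each candidate.
orange only: max(17/2, 173/62) = 8.5 servings → $5.53.
avocado only: max(17/8, 173/15) = 11.53 servings → $20.76.
orange + avocado with both tight: 2.423 servings and 1.519 servings → $4.31.
So the least-cost plan costs $4.31.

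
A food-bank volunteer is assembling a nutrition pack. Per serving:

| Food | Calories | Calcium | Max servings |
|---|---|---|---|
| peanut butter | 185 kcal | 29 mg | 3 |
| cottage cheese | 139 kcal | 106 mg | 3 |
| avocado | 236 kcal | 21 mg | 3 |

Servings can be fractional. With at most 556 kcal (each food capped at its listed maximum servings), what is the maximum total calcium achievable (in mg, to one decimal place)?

Calcium per kcal: cottage cheese 0.7626, peanut butter 0.1568, avocado 0.08898.
Take 3 servings of cottage cheese: uses 417 kcal, +318.0 mg calcium (running total 318.0 mg).
Take 0.7514 servings of peanut butter: uses 139 kcal, +21.8 mg calcium (running total 339.8 mg).
Filling greedily by calcium-per-kcal is optimal for one linear limit, giving 339.8 mg.

339.8 mg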